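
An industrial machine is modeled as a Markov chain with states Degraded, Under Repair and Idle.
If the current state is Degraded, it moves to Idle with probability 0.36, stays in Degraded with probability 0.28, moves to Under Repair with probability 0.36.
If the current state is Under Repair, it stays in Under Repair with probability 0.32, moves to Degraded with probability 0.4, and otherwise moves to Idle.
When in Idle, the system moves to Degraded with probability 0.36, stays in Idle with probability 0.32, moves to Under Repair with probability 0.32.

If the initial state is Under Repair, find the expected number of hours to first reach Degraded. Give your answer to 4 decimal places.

Let t(s) be the expected number of hours to first reach Degraded from state s, with t(Degraded) = 0. Conditioning on the first hour:
t(Under Repair) = 1 + 0.32·t(Under Repair) + 0.28·t(Idle)
t(Idle) = 1 + 0.32·t(Under Repair) + 0.32·t(Idle)
Solving: t(Under Repair) = 2.5751, t(Idle) = 2.6824.
Expected hours from Under Repair to Degraded: 2.5751.

2.5751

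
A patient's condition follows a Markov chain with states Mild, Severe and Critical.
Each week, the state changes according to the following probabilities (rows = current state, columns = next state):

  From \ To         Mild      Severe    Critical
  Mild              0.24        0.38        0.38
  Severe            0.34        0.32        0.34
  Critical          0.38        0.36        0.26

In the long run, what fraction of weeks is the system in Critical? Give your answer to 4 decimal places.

0.3267

Let the stationary distribution be π with π = πP and π_1 + π_2 + π_3 = 1.
π_1 = 0.24·π_1 + 0.34·π_2 + 0.38·π_3
π_2 = 0.38·π_1 + 0.32·π_2 + 0.36·π_3
Solving with the normalization constraint gives π = (0.3210, 0.3523, 0.3267).
So the stationary probability of Critical is 0.3267.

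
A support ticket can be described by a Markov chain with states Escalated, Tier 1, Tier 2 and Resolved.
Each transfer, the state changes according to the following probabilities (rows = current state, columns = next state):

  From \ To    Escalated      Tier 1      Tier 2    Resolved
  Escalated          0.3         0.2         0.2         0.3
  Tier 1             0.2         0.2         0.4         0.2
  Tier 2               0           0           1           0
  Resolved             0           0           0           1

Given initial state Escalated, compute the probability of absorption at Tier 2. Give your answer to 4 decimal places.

0.4615

Let h(s) be the probability of absorption at Tier 2 starting from transient state s. Then h(Tier 2) = 1 and h(Resolved) = 0. By first-step analysis:
h(Escalated) = 0.3·h(Escalated) + 0.2·h(Tier 1) + 0.2·1 + 0.3·0
h(Tier 1) = 0.2·h(Escalated) + 0.2·h(Tier 1) + 0.4·1 + 0.2·0
Solving: h(Escalated) = 0.4615, h(Tier 1) = 0.6154.
Starting from Escalated, the probability is 0.4615.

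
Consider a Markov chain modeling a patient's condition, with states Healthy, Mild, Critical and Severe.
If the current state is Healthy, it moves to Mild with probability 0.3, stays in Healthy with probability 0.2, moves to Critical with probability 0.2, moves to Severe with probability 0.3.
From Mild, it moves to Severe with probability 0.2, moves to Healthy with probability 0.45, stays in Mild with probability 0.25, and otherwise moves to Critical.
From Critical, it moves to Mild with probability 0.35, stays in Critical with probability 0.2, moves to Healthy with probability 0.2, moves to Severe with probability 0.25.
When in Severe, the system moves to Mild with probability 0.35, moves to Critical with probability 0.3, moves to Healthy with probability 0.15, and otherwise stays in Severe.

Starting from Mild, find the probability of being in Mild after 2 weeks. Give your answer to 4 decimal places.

Propagate the distribution vector 2 weeks from Mild.
After 0 weeks: (0.0000, 1.0000, 0.0000, 0.0000)
After 1 week: (0.4500, 0.2500, 0.1000, 0.2000)
After 2 weeks: (0.2525, 0.3025, 0.1950, 0.2500)
P(in Mild after 2 weeks) = 0.3025

0.3025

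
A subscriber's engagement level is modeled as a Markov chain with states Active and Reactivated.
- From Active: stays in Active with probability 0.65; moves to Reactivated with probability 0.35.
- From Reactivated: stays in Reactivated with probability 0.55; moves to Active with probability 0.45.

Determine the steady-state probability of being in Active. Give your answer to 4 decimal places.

0.5625

Let the stationary distribution be π with π = πP and π_1 + π_2 = 1.
π_1 = 0.65·π_1 + 0.45·π_2
Solving with the normalization constraint gives π = (0.5625, 0.4375).
So the stationary probability of Active is 0.5625.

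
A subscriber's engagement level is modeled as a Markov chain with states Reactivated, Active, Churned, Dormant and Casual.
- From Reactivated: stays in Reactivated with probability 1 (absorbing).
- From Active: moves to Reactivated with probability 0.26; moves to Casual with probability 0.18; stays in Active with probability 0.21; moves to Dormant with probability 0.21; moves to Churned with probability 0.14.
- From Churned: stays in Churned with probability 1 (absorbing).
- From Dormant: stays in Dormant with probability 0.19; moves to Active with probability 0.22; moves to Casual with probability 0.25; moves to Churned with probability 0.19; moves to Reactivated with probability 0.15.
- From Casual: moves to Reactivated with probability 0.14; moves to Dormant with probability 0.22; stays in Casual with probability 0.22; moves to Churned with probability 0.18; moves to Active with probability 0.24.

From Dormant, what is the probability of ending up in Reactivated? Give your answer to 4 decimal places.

0.4937

Let h(s) be the probability of absorption at Reactivated starting from transient state s. Then h(Reactivated) = 1 and h(Churned) = 0. By first-step analysis:
h(Active) = 0.26·1 + 0.21·h(Active) + 0.14·0 + 0.21·h(Dormant) + 0.18·h(Casual)
h(Dormant) = 0.15·1 + 0.22·h(Active) + 0.19·0 + 0.19·h(Dormant) + 0.25·h(Casual)
h(Casual) = 0.14·1 + 0.24·h(Active) + 0.18·0 + 0.22·h(Dormant) + 0.22·h(Casual)
Solving: h(Active) = 0.5731, h(Dormant) = 0.4937, h(Casual) = 0.4951.
Starting from Dormant, the probability is 0.4937.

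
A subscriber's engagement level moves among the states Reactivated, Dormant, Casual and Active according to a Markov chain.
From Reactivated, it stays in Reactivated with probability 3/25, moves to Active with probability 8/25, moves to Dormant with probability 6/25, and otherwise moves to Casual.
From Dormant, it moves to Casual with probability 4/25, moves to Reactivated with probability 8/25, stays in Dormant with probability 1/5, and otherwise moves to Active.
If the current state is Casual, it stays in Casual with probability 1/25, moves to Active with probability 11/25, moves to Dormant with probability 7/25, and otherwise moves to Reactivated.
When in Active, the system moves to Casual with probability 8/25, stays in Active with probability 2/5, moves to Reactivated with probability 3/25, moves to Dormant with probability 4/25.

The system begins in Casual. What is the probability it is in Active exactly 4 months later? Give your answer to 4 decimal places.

0.3762

Propagate the distribution vector 4 months from Casual.
After 0 months: (0.0000, 0.0000, 1.0000, 0.0000)
After 1 month: (0.2400, 0.2800, 0.0400, 0.4400)
After 2 months: (0.1808, 0.1952, 0.2640, 0.3600)
After 3 months: (0.1907, 0.2140, 0.2148, 0.3805)
After 4 months: (0.1886, 0.2096, 0.2256, 0.3762)
P(in Active after 4 months) = 0.3762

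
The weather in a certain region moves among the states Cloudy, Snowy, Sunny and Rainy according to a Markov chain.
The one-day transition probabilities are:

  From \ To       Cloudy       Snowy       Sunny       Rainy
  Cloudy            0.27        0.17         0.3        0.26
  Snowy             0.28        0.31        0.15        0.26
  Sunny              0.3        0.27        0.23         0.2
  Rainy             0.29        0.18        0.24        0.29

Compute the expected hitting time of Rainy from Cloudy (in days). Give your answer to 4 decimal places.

Let t(s) be the expected number of days to first reach Rainy from state s, with t(Rainy) = 0. Conditioning on the first day:
t(Cloudy) = 1 + 0.27·t(Cloudy) + 0.17·t(Snowy) + 0.3·t(Sunny)
t(Snowy) = 1 + 0.28·t(Cloudy) + 0.31·t(Snowy) + 0.15·t(Sunny)
t(Sunny) = 1 + 0.3·t(Cloudy) + 0.27·t(Snowy) + 0.23·t(Sunny)
Solving: t(Cloudy) = 4.0802, t(Snowy) = 4.0410, t(Sunny) = 4.3054.
Expected days from Cloudy to Rainy: 4.0802.

4.0802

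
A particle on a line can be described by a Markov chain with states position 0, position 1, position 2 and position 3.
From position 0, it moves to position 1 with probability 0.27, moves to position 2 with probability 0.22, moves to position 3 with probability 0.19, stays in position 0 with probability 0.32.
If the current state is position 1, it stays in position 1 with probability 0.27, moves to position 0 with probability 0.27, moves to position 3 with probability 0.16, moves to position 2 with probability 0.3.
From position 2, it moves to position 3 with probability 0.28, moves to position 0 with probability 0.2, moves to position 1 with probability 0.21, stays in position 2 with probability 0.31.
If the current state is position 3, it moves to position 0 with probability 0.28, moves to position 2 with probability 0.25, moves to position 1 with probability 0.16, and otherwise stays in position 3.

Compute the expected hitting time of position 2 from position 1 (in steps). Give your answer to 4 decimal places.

3.7428

Let t(s) be the expected number of steps to first reach position 2 from state s, with t(position 2) = 0. Conditioning on the first step:
t(position 0) = 1 + 0.32·t(position 0) + 0.27·t(position 1) + 0.19·t(position 3)
t(position 1) = 1 + 0.27·t(position 0) + 0.27·t(position 1) + 0.16·t(position 3)
t(position 3) = 1 + 0.28·t(position 0) + 0.16·t(position 1) + 0.31·t(position 3)
Solving: t(position 0) = 4.0651, t(position 1) = 3.7428, t(position 3) = 3.9668.
Expected steps from position 1 to position 2: 3.7428.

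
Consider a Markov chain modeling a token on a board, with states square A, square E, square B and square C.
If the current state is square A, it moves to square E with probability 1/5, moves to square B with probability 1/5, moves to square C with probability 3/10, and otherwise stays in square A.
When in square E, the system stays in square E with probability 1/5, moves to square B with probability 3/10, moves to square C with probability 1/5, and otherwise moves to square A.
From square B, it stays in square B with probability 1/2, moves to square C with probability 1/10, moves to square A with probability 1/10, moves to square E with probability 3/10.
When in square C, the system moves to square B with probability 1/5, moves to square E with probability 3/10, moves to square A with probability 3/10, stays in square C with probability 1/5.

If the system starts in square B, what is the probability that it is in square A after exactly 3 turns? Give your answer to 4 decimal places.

Propagate the distribution vector 3 turns from square B.
After 0 turns: (0.0000, 0.0000, 1.0000, 0.0000)
After 1 turn: (0.1000, 0.3000, 0.5000, 0.1000)
After 2 turns: (0.2000, 0.2600, 0.3800, 0.1600)
After 3 turns: (0.2240, 0.2540, 0.3400, 0.1820)
P(in square A after 3 turns) = 0.2240

0.2240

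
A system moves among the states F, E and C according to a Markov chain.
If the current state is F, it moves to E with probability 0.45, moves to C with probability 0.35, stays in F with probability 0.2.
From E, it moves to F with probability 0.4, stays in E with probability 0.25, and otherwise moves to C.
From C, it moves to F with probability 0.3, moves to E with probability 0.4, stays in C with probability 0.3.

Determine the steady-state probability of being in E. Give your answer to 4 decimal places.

0.3611

Let the stationary distribution be π with π = πP and π_1 + π_2 + π_3 = 1.
π_1 = 0.2·π_1 + 0.4·π_2 + 0.3·π_3
π_2 = 0.45·π_1 + 0.25·π_2 + 0.4·π_3
Solving with the normalization constraint gives π = (0.3056, 0.3611, 0.3333).
So the stationary probability of E is 0.3611.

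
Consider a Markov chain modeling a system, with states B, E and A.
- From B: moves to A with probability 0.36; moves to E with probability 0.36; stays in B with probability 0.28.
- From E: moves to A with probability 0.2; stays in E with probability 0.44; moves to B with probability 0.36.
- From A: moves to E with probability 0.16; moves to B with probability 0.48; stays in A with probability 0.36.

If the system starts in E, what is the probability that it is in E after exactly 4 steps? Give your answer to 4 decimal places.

0.3258

Propagate the distribution vector 4 steps from E.
After 0 steps: (0.0000, 1.0000, 0.0000)
After 1 step: (0.3600, 0.4400, 0.2000)
After 2 steps: (0.3552, 0.3552, 0.2896)
After 3 steps: (0.3663, 0.3305, 0.3032)
After 4 steps: (0.3671, 0.3258, 0.3071)
P(in E after 4 steps) = 0.3258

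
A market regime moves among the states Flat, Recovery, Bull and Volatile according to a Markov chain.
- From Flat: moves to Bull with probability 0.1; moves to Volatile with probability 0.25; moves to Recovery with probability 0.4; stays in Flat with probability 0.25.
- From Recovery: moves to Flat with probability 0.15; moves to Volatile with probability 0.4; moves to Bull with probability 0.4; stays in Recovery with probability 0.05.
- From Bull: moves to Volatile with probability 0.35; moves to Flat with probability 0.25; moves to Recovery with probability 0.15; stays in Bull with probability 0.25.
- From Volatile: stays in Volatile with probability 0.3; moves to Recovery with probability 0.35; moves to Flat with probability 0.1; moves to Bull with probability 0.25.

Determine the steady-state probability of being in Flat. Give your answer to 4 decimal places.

0.1772

Let the stationary distribution be π with π = πP and π_1 + π_2 + π_3 + π_4 = 1.
π_1 = 0.25·π_1 + 0.15·π_2 + 0.25·π_3 + 0.1·π_4
π_2 = 0.4·π_1 + 0.05·π_2 + 0.15·π_3 + 0.35·π_4
π_3 = 0.1·π_1 + 0.4·π_2 + 0.25·π_3 + 0.25·π_4
Solving with the normalization constraint gives π = (0.1772, 0.2362, 0.2589, 0.3277).
So the stationary probability of Flat is 0.1772.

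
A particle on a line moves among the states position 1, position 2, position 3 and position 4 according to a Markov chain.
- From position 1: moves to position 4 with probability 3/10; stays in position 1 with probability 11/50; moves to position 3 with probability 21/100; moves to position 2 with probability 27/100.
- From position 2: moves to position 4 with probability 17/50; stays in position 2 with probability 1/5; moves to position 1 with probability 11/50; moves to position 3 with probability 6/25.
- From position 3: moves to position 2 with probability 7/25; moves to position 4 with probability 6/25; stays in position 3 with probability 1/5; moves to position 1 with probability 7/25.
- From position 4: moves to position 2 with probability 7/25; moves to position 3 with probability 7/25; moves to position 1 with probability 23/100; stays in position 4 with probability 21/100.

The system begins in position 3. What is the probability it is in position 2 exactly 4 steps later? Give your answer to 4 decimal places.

Propagate the distribution vector 4 steps from position 3.
After 0 steps: (0.0000, 0.0000, 1.0000, 0.0000)
After 1 step: (0.2800, 0.2800, 0.2000, 0.2400)
After 2 steps: (0.2344, 0.2548, 0.2332, 0.2776)
After 3 steps: (0.2368, 0.2573, 0.2347, 0.2712)
After 4 steps: (0.2368, 0.2571, 0.2344, 0.2718)
P(in position 2 after 4 steps) = 0.2571

0.2571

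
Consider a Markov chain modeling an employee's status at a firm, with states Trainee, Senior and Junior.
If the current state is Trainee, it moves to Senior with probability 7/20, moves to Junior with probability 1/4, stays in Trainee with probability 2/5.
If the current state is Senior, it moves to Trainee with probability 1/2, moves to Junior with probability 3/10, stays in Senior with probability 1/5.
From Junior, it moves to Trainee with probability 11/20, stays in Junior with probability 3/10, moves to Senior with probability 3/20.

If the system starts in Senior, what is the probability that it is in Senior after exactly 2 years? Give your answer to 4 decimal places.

Sum over the intermediate state after 1 year:
P = P(Senior→Trainee)·P(Trainee→Senior) + P(Senior→Senior)·P(Senior→Senior) + P(Senior→Junior)·P(Junior→Senior)
  = 0.5×0.35 + 0.2×0.2 + 0.3×0.15
  = 0.1750 + 0.0400 + 0.0450 = 0.2600

0.2600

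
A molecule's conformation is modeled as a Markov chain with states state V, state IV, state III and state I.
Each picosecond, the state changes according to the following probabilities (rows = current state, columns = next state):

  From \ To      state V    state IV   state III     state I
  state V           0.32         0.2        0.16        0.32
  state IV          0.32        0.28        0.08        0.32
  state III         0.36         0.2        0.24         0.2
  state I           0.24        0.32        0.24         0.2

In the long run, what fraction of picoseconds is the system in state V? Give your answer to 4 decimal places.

Let the stationary distribution be π with π = πP and π_1 + π_2 + π_3 + π_4 = 1.
π_1 = 0.32·π_1 + 0.32·π_2 + 0.36·π_3 + 0.24·π_4
π_2 = 0.2·π_1 + 0.28·π_2 + 0.2·π_3 + 0.32·π_4
π_3 = 0.16·π_1 + 0.08·π_2 + 0.24·π_3 + 0.24·π_4
Solving with the normalization constraint gives π = (0.3057, 0.2522, 0.1752, 0.2669).
So the stationary probability of state V is 0.3057.

0.3057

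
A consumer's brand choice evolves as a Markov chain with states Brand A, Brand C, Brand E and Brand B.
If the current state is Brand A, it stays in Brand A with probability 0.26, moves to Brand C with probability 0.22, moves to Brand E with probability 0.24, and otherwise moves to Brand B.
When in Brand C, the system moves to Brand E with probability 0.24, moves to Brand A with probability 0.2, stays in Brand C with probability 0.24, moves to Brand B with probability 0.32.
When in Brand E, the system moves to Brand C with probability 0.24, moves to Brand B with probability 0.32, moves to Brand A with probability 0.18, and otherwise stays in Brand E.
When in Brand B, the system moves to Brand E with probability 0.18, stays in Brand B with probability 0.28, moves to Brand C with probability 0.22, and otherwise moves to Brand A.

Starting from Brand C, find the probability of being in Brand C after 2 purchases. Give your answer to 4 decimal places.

Propagate the distribution vector 2 purchases from Brand C.
After 0 purchases: (0.0000, 1.0000, 0.0000, 0.0000)
After 1 purchase: (0.2000, 0.2400, 0.2400, 0.3200)
After 2 purchases: (0.2456, 0.2296, 0.2256, 0.2992)
P(in Brand C after 2 purchases) = 0.2296

0.2296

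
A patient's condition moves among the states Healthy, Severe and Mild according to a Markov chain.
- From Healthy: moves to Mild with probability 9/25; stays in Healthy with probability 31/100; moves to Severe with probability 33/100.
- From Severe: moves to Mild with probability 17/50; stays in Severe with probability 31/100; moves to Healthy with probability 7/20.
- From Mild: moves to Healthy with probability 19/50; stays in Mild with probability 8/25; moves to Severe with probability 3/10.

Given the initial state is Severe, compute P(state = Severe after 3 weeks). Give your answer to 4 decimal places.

0.3135

Propagate the distribution vector 3 weeks from Severe.
After 0 weeks: (0.0000, 1.0000, 0.0000)
After 1 week: (0.3500, 0.3100, 0.3400)
After 2 weeks: (0.3462, 0.3136, 0.3402)
After 3 weeks: (0.3464, 0.3135, 0.3401)
P(in Severe after 3 weeks) = 0.3135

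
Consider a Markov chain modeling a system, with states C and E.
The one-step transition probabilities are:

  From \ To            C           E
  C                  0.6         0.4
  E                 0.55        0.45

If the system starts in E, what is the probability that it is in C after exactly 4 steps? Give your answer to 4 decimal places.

0.5789

Propagate the distribution vector 4 steps from E.
After 0 steps: (0.0000, 1.0000)
After 1 step: (0.5500, 0.4500)
After 2 steps: (0.5775, 0.4225)
After 3 steps: (0.5789, 0.4211)
After 4 steps: (0.5789, 0.4211)
P(in C after 4 steps) = 0.5789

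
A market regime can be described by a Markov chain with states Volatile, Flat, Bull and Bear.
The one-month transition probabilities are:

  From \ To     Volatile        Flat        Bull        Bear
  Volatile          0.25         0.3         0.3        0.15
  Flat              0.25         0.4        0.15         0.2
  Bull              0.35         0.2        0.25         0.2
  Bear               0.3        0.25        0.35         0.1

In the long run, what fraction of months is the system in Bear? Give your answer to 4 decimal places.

Let the stationary distribution be π with π = πP and π_1 + π_2 + π_3 + π_4 = 1.
π_1 = 0.25·π_1 + 0.25·π_2 + 0.35·π_3 + 0.3·π_4
π_2 = 0.3·π_1 + 0.4·π_2 + 0.2·π_3 + 0.25·π_4
π_3 = 0.3·π_1 + 0.15·π_2 + 0.25·π_3 + 0.35·π_4
Solving with the normalization constraint gives π = (0.2836, 0.2960, 0.2515, 0.1689).
So the stationary probability of Bear is 0.1689.

0.1689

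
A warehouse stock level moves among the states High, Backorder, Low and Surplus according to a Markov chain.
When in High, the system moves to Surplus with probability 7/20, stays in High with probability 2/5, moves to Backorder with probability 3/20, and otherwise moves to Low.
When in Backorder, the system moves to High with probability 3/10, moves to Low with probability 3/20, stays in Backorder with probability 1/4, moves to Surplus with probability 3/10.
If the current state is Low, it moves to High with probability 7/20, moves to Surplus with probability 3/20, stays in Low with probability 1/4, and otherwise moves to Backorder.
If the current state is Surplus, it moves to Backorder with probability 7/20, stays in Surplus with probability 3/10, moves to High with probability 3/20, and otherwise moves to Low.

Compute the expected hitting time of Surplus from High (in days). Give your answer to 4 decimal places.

Let t(s) be the expected number of days to first reach Surplus from state s, with t(Surplus) = 0. Conditioning on the first day:
t(High) = 1 + 0.4·t(High) + 0.15·t(Backorder) + 0.1·t(Low)
t(Backorder) = 1 + 0.3·t(High) + 0.25·t(Backorder) + 0.15·t(Low)
t(Low) = 1 + 0.35·t(High) + 0.25·t(Backorder) + 0.25·t(Low)
Solving: t(High) = 3.1716, t(Backorder) = 3.3907, t(Low) = 3.9437.
Expected days from High to Surplus: 3.1716.

3.1716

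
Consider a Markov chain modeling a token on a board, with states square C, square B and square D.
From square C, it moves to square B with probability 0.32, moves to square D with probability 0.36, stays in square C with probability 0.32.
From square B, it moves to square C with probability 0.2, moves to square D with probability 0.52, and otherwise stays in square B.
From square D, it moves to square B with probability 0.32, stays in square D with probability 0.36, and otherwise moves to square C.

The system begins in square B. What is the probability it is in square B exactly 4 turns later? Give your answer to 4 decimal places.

Propagate the distribution vector 4 turns from square B.
After 0 turns: (0.0000, 1.0000, 0.0000)
After 1 turn: (0.2000, 0.2800, 0.5200)
After 2 turns: (0.2864, 0.3088, 0.4048)
After 3 turns: (0.2829, 0.3076, 0.4094)
After 4 turns: (0.2831, 0.3077, 0.4092)
P(in square B after 4 turns) = 0.3077

0.3077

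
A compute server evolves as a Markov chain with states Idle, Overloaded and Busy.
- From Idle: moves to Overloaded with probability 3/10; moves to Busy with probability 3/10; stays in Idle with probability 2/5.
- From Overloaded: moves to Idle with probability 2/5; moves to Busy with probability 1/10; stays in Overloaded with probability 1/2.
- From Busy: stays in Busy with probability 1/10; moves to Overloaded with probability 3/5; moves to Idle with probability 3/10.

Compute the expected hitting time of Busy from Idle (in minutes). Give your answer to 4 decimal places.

Let t(s) be the expected number of minutes to first reach Busy from state s, with t(Busy) = 0. Conditioning on the first minute:
t(Idle) = 1 + 0.4·t(Idle) + 0.3·t(Overloaded)
t(Overloaded) = 1 + 0.4·t(Idle) + 0.5·t(Overloaded)
Solving: t(Idle) = 4.4444, t(Overloaded) = 5.5556.
Expected minutes from Idle to Busy: 4.4444.

4.4444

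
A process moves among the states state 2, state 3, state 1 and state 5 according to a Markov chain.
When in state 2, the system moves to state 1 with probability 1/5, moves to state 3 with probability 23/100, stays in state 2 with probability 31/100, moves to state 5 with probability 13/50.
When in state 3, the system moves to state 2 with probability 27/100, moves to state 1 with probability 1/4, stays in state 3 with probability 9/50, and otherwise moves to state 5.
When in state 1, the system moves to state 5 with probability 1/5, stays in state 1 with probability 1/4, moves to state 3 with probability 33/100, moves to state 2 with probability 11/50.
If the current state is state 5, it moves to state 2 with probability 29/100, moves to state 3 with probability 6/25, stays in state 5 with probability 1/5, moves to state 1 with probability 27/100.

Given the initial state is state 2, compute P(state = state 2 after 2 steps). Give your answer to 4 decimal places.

Propagate the distribution vector 2 steps from state 2.
After 0 steps: (1.0000, 0.0000, 0.0000, 0.0000)
After 1 step: (0.3100, 0.2300, 0.2000, 0.2600)
After 2 steps: (0.2776, 0.2411, 0.2397, 0.2416)
P(in state 2 after 2 steps) = 0.2776

0.2776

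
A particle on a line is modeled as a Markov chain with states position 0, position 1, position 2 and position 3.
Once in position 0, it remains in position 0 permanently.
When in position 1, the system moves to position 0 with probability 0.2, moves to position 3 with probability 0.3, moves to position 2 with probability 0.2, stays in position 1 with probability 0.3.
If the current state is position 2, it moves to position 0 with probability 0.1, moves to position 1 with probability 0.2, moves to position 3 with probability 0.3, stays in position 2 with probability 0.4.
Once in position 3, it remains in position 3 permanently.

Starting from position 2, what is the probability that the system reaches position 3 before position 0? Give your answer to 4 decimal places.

0.7105

Let h(s) be the probability of absorption at position 3 starting from transient state s. Then h(position 3) = 1 and h(position 0) = 0. By first-step analysis:
h(position 1) = 0.2·0 + 0.3·h(position 1) + 0.2·h(position 2) + 0.3·1
h(position 2) = 0.1·0 + 0.2·h(position 1) + 0.4·h(position 2) + 0.3·1
Solving: h(position 1) = 0.6316, h(position 2) = 0.7105.
Starting from position 2, the probability is 0.7105.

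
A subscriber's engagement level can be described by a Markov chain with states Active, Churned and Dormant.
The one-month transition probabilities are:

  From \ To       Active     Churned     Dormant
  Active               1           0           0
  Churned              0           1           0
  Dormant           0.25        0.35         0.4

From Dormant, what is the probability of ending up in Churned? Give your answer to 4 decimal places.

Let h(s) be the probability of absorption at Churned starting from transient state s. Then h(Churned) = 1 and h(Active) = 0. By first-step analysis:
h(Dormant) = 0.25·0 + 0.35·1 + 0.4·h(Dormant)
Solving: h(Dormant) = 0.5833.
Starting from Dormant, the probability is 0.5833.

0.5833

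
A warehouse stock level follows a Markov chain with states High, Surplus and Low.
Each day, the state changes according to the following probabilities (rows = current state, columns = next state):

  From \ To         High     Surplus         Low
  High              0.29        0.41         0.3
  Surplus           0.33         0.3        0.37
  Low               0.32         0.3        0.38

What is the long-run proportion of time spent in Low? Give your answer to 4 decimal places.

0.3515

Let the stationary distribution be π with π = πP and π_1 + π_2 + π_3 = 1.
π_1 = 0.29·π_1 + 0.33·π_2 + 0.32·π_3
π_2 = 0.41·π_1 + 0.3·π_2 + 0.3·π_3
Solving with the normalization constraint gives π = (0.3139, 0.3345, 0.3515).
So the stationary probability of Low is 0.3515.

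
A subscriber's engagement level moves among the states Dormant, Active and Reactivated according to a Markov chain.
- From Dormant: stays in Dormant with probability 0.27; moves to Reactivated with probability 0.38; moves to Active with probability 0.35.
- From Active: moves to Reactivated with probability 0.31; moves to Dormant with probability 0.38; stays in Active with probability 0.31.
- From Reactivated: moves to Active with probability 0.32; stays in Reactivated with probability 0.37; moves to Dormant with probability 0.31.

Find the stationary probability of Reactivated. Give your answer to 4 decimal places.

Let the stationary distribution be π with π = πP and π_1 + π_2 + π_3 = 1.
π_1 = 0.27·π_1 + 0.38·π_2 + 0.31·π_3
π_2 = 0.35·π_1 + 0.31·π_2 + 0.32·π_3
Solving with the normalization constraint gives π = (0.3200, 0.3263, 0.3536).
So the stationary probability of Reactivated is 0.3536.

0.3536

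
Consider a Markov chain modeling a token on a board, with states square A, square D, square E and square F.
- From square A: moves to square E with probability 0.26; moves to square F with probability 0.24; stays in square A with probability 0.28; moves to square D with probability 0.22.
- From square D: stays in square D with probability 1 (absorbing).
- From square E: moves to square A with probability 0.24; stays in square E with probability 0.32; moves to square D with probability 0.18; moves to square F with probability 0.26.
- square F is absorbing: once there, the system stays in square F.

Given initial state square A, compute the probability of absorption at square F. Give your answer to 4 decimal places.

Let h(s) be the probability of absorption at square F starting from transient state s. Then h(square F) = 1 and h(square D) = 0. By first-step analysis:
h(square A) = 0.28·h(square A) + 0.22·0 + 0.26·h(square E) + 0.24·1
h(square E) = 0.24·h(square A) + 0.18·0 + 0.32·h(square E) + 0.26·1
Solving: h(square A) = 0.5403, h(square E) = 0.5730.
Starting from square A, the probability is 0.5403.

0.5403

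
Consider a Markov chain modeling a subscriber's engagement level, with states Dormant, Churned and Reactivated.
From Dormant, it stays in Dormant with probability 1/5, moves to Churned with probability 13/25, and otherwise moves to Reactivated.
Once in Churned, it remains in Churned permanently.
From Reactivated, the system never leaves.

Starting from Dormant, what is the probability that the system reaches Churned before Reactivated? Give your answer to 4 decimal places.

0.6500

Let h(s) be the probability of absorption at Churned starting from transient state s. Then h(Churned) = 1 and h(Reactivated) = 0. By first-step analysis:
h(Dormant) = 0.2·h(Dormant) + 0.52·1 + 0.28·0
Solving: h(Dormant) = 0.6500.
Starting from Dormant, the probability is 0.6500.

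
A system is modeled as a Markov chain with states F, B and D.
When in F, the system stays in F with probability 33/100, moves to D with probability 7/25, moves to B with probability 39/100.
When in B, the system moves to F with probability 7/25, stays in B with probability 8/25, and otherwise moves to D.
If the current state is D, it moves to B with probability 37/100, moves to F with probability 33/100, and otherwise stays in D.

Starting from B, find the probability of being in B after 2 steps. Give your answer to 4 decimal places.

Sum over the intermediate state after 1 step:
P = P(B→F)·P(F→B) + P(B→B)·P(B→B) + P(B→D)·P(D→B)
  = 0.28×0.39 + 0.32×0.32 + 0.4×0.37
  = 0.1092 + 0.1024 + 0.1480 = 0.3596

0.3596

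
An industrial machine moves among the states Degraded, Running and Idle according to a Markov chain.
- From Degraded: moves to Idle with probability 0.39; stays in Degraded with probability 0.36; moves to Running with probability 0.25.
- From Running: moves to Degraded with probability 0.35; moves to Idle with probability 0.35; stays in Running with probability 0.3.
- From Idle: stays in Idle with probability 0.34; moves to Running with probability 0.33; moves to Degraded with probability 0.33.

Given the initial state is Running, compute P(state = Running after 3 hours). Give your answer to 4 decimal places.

Propagate the distribution vector 3 hours from Running.
After 0 hours: (0.0000, 1.0000, 0.0000)
After 1 hour: (0.3500, 0.3000, 0.3500)
After 2 hours: (0.3465, 0.2930, 0.3605)
After 3 hours: (0.3463, 0.2935, 0.3603)
P(in Running after 3 hours) = 0.2935

0.2935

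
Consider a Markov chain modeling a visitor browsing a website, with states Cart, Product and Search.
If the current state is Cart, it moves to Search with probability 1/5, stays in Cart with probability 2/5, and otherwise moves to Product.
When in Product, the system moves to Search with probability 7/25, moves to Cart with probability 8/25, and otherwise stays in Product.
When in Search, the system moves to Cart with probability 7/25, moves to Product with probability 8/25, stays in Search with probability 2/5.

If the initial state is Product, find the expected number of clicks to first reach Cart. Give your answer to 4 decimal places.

3.2544

Let t(s) be the expected number of clicks to first reach Cart from state s, with t(Cart) = 0. Conditioning on the first click:
t(Product) = 1 + 0.4·t(Product) + 0.28·t(Search)
t(Search) = 1 + 0.32·t(Product) + 0.4·t(Search)
Solving: t(Product) = 3.2544, t(Search) = 3.4024.
Expected clicks from Product to Cart: 3.2544.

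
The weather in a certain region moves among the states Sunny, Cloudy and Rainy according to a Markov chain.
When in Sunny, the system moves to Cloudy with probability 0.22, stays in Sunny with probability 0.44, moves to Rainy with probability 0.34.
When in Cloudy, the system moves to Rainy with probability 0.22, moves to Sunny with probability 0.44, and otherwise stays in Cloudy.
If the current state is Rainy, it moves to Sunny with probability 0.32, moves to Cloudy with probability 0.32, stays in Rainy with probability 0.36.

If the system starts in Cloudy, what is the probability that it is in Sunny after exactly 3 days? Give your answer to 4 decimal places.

Propagate the distribution vector 3 days from Cloudy.
After 0 days: (0.0000, 1.0000, 0.0000)
After 1 day: (0.4400, 0.3400, 0.2200)
After 2 days: (0.4136, 0.2828, 0.3036)
After 3 days: (0.4036, 0.2843, 0.3121)
P(in Sunny after 3 days) = 0.4036

0.4036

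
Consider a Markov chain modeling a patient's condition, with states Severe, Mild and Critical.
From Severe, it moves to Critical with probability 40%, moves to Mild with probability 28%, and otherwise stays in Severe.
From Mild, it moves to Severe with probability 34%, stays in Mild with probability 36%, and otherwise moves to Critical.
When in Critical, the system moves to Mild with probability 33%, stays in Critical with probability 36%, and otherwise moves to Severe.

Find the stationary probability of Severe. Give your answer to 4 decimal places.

Let the stationary distribution be π with π = πP and π_1 + π_2 + π_3 = 1.
π_1 = 0.32·π_1 + 0.34·π_2 + 0.31·π_3
π_2 = 0.28·π_1 + 0.36·π_2 + 0.33·π_3
Solving with the normalization constraint gives π = (0.3229, 0.3236, 0.3535).
So the stationary probability of Severe is 0.3229.

0.3229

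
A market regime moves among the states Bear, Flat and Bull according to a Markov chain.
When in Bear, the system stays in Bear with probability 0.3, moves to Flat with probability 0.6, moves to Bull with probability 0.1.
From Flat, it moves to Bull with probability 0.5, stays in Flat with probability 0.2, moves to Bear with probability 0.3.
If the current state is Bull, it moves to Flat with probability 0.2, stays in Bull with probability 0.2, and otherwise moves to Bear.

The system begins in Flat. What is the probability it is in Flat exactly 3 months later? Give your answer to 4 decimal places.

Propagate the distribution vector 3 months from Flat.
After 0 months: (0.0000, 1.0000, 0.0000)
After 1 month: (0.3000, 0.2000, 0.5000)
After 2 months: (0.4500, 0.3200, 0.2300)
After 3 months: (0.3690, 0.3800, 0.2510)
P(in Flat after 3 months) = 0.3800

0.3800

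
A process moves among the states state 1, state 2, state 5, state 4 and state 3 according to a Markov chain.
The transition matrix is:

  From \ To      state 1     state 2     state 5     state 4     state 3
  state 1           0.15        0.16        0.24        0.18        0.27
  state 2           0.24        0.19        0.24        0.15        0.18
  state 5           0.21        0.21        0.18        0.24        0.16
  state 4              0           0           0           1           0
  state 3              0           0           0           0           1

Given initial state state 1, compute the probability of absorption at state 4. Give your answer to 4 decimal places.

0.4510

Let h(s) be the probability of absorption at state 4 starting from transient state s. Then h(state 4) = 1 and h(state 3) = 0. By first-step analysis:
h(state 1) = 0.15·h(state 1) + 0.16·h(state 2) + 0.24·h(state 5) + 0.18·1 + 0.27·0
h(state 2) = 0.24·h(state 1) + 0.19·h(state 2) + 0.24·h(state 5) + 0.15·1 + 0.18·0
h(state 5) = 0.21·h(state 1) + 0.21·h(state 2) + 0.18·h(state 5) + 0.24·1 + 0.16·0
Solving: h(state 1) = 0.4510, h(state 2) = 0.4759, h(state 5) = 0.5301.
Starting from state 1, the probability is 0.4510.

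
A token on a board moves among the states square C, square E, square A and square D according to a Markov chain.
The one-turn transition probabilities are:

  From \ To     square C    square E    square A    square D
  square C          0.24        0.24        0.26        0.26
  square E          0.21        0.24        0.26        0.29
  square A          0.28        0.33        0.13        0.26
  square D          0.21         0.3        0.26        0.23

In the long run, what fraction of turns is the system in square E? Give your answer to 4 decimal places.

0.2763

Let the stationary distribution be π with π = πP and π_1 + π_2 + π_3 + π_4 = 1.
π_1 = 0.24·π_1 + 0.21·π_2 + 0.28·π_3 + 0.21·π_4
π_2 = 0.24·π_1 + 0.24·π_2 + 0.33·π_3 + 0.3·π_4
π_3 = 0.26·π_1 + 0.26·π_2 + 0.13·π_3 + 0.26·π_4
Solving with the normalization constraint gives π = (0.2331, 0.2763, 0.2301, 0.2605).
So the stationary probability of square E is 0.2763.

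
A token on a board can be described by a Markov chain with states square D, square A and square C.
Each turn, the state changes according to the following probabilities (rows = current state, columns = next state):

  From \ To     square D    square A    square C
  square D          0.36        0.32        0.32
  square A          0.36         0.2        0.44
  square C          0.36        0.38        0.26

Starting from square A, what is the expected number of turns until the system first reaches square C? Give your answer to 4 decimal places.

2.5202

Let t(s) be the expected number of turns to first reach square C from state s, with t(square C) = 0. Conditioning on the first turn:
t(square D) = 1 + 0.36·t(square D) + 0.32·t(square A)
t(square A) = 1 + 0.36·t(square D) + 0.2·t(square A)
Solving: t(square D) = 2.8226, t(square A) = 2.5202.
Expected turns from square A to square C: 2.5202.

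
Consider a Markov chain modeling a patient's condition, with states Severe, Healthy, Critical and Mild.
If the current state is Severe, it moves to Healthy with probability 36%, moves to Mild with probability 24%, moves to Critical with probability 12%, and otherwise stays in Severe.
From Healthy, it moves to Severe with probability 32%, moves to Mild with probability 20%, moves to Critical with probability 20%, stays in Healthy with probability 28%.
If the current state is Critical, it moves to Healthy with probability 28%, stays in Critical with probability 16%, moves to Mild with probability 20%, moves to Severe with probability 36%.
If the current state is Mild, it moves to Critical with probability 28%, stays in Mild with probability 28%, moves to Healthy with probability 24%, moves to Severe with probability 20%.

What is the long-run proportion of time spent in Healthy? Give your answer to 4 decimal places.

Let the stationary distribution be π with π = πP and π_1 + π_2 + π_3 + π_4 = 1.
π_1 = 0.28·π_1 + 0.32·π_2 + 0.36·π_3 + 0.2·π_4
π_2 = 0.36·π_1 + 0.28·π_2 + 0.28·π_3 + 0.24·π_4
π_3 = 0.12·π_1 + 0.2·π_2 + 0.16·π_3 + 0.28·π_4
Solving with the normalization constraint gives π = (0.2884, 0.2939, 0.1878, 0.2299).
So the stationary probability of Healthy is 0.2939.

0.2939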